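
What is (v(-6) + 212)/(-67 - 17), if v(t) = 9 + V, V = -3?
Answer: -109/42 ≈ -2.5952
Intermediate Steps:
v(t) = 6 (v(t) = 9 - 3 = 6)
(v(-6) + 212)/(-67 - 17) = (6 + 212)/(-67 - 17) = 218/(-84) = 218*(-1/84) = -109/42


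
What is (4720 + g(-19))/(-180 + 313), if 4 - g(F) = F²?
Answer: 4363/133 ≈ 32.805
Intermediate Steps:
g(F) = 4 - F²
(4720 + g(-19))/(-180 + 313) = (4720 + (4 - 1*(-19)²))/(-180 + 313) = (4720 + (4 - 1*361))/133 = (4720 + (4 - 361))*(1/133) = (4720 - 357)*(1/133) = 4363*(1/133) = 4363/133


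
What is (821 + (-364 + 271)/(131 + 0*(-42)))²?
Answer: 11547221764/17161 ≈ 6.7288e+5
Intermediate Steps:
(821 + (-364 + 271)/(131 + 0*(-42)))² = (821 - 93/(131 + 0))² = (821 - 93/131)² = (107458/131)² = 11547221764/17161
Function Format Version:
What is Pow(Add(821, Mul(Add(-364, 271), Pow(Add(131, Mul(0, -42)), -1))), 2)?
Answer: Rational(11547221764, 17161) ≈ 6.7288e+5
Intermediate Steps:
Pow(Add(821, Mul(Add(-364, 271), Pow(Add(131, Mul(0, -42)), -1))), 2) = Pow(Add(821, Mul(-93, Pow(Add(131, 0), -1))), 2) = Pow(Add(821, Mul(-93, Pow(131, -1))), 2) = Pow(Add(821, Mul(-93, Rational(1, 131))), 2) = Pow(Add(821, Rational(-93, 131)), 2) = Pow(Rational(107458, 131), 2) = Rational(11547221764, 17161)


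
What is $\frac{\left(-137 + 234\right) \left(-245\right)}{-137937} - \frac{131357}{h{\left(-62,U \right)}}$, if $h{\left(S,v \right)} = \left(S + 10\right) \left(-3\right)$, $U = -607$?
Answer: $- \frac{2012809241}{2390908} \approx -841.86$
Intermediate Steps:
$h{\left(S,v \right)} = -30 - 3 S$ ($h{\left(S,v \right)} = \left(10 + S\right) \left(-3\right) = -30 - 3 S$)
$\frac{\left(-137 + 234\right) \left(-245\right)}{-137937} - \frac{131357}{h{\left(-62,U \right)}} = \frac{\left(-137 + 234\right) \left(-245\right)}{-137937} - \frac{131357}{-30 - -186} = 97 \left(-245\right) \left(- \frac{1}{137937}\right) - \frac{131357}{-30 + 186} = \left(-23765\right) \left(- \frac{1}{137937}\right) - \frac{131357}{156} = \frac{23765}{137937} - \frac{131357}{156} = - \frac{2012809241}{2390908}$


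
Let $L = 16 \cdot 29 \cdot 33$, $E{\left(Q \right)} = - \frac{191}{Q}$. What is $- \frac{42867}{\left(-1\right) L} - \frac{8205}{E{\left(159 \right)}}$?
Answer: $\frac{605580189}{88624} \approx 6833.1$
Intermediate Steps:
$L = 15312$ ($L = 464 \cdot 33 = 15312$)
$- \frac{42867}{\left(-1\right) L} - \frac{8205}{E{\left(159 \right)}} = - \frac{42867}{\left(-1\right) 15312} - \frac{8205}{\left(-191\right) \frac{1}{159}} = - \frac{42867}{-15312} - \frac{8205}{\left(-191\right) \frac{1}{159}} = \left(-42867\right) \left(- \frac{1}{15312}\right) - \frac{8205}{- \frac{191}{159}} = \frac{1299}{464} - - \frac{1304595}{191} = \frac{1299}{464} + \frac{1304595}{191} = \frac{605580189}{88624}$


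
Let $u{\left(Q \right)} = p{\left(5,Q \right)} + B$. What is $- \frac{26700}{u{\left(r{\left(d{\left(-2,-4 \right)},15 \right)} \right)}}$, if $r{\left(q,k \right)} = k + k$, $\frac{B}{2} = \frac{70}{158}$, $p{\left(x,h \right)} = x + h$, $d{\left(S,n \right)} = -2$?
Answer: $- \frac{140620}{189} \approx -744.02$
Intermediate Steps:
$p{\left(x,h \right)} = h + x$
$B = \frac{70}{79}$ ($B = 2 \cdot \frac{70}{158} = 2 \cdot 70 \cdot \frac{1}{158} = 2 \cdot \frac{35}{79} = \frac{70}{79} \approx 0.88608$)
$r{\left(q,k \right)} = 2 k$
$u{\left(Q \right)} = \frac{465}{79} + Q$ ($u{\left(Q \right)} = \left(Q + 5\right) + \frac{70}{79} = \left(5 + Q\right) + \frac{70}{79} = \frac{465}{79} + Q$)
$- \frac{26700}{u{\left(r{\left(d{\left(-2,-4 \right)},15 \right)} \right)}} = - \frac{26700}{\frac{465}{79} + 2 \cdot 15} = - \frac{26700}{\frac{465}{79} + 30} = - \frac{26700}{\frac{2835}{79}} = \left(-26700\right) \frac{79}{2835} = - \frac{140620}{189}$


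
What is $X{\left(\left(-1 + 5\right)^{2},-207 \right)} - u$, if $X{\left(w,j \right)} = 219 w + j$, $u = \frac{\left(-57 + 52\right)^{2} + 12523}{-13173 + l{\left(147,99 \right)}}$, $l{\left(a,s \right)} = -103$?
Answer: $\frac{10945880}{3319} \approx 3297.9$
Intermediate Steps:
$u = - \frac{3137}{3319}$ ($u = \frac{\left(-57 + 52\right)^{2} + 12523}{-13173 - 103} = \frac{\left(-5\right)^{2} + 12523}{-13276} = \left(25 + 12523\right) \left(- \frac{1}{13276}\right) = 12548 \left(- \frac{1}{13276}\right) = - \frac{3137}{3319} \approx -0.94516$)
$X{\left(w,j \right)} = j + 219 w$
$X{\left(\left(-1 + 5\right)^{2},-207 \right)} - u = \left(-207 + 219 \left(-1 + 5\right)^{2}\right) - - \frac{3137}{3319} = \left(-207 + 219 \cdot 4^{2}\right) + \frac{3137}{3319} = \left(-207 + 219 \cdot 16\right) + \frac{3137}{3319} = \left(-207 + 3504\right) + \frac{3137}{3319} = 3297 + \frac{3137}{3319} = \frac{10945880}{3319}$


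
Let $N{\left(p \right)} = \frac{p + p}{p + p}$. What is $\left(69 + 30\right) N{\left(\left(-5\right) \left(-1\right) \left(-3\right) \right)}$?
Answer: $99$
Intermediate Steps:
$N{\left(p \right)} = 1$ ($N{\left(p \right)} = \frac{2 p}{2 p} = 2 p \frac{1}{2 p} = 1$)
$\left(69 + 30\right) N{\left(\left(-5\right) \left(-1\right) \left(-3\right) \right)} = \left(69 + 30\right) 1 = 99 \cdot 1 = 99$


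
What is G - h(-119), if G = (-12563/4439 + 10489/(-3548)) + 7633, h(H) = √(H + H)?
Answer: 120125348881/15749572 - I*√238 ≈ 7627.2 - 15.427*I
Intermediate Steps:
h(H) = √2*√H (h(H) = √(2*H) = √2*√H)
G = 120125348881/15749572 (G = (-12563*1/4439 + 10489*(-1/3548)) + 7633 = (-12563/4439 - 10489/3548) + 7633 = -91134195/15749572 + 7633 = 120125348881/15749572 ≈ 7627.2)
G - h(-119) = 120125348881/15749572 - √2*√(-119) = 120125348881/15749572 - √2*I*√119 = 120125348881/15749572 - I*√238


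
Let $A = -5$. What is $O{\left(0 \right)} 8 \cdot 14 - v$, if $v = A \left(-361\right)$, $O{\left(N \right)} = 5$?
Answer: $-1245$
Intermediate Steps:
$v = 1805$ ($v = \left(-5\right) \left(-361\right) = 1805$)
$O{\left(0 \right)} 8 \cdot 14 - v = 5 \cdot 8 \cdot 14 - 1805 = 40 \cdot 14 - 1805 = 560 - 1805 = -1245$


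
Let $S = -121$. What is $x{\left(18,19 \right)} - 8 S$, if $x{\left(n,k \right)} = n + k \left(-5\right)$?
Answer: $891$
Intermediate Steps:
$x{\left(n,k \right)} = n - 5 k$
$x{\left(18,19 \right)} - 8 S = \left(18 - 95\right) - -968 = \left(18 - 95\right) + 968 = -77 + 968 = 891$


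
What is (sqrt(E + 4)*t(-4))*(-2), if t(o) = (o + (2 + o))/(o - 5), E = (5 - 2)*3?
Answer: -4*sqrt(13)/3 ≈ -4.8074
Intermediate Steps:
E = 9 (E = 3*3 = 9)
t(o) = (2 + 2*o)/(-5 + o)
(sqrt(E + 4)*t(-4))*(-2) = (sqrt(9 + 4)*(2*(1 - 4)/(-5 - 4)))*(-2) = (sqrt(13)*(2*(-3)/(-9)))*(-2) = (sqrt(13)*(2*(-1/9)*(-3)))*(-2) = (sqrt(13)*(2/3))*(-2) = (2*sqrt(13)/3)*(-2) = -4*sqrt(13)/3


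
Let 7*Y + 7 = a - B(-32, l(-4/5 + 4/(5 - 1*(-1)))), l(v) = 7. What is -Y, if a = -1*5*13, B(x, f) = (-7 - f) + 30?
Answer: 88/7 ≈ 12.571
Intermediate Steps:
B(x, f) = 23 - f
a = -65 (a = -5*13 = -65)
Y = -88/7 (Y = -1 + (-65 - (23 - 1*7))/7 = -1 + (-65 - (23 - 7))/7 = -1 + (-65 - 1*16)/7 = -1 + (-65 - 16)/7 = -1 + (⅐)*(-81) = -1 - 81/7 = -88/7 ≈ -12.571)
-Y = -1*(-88/7) = 88/7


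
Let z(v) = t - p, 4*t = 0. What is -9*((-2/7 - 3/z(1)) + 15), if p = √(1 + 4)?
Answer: -927/7 - 27*√5/5 ≈ -144.50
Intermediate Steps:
p = √5 ≈ 2.2361
t = 0 (t = (¼)*0 = 0)
z(v) = -√5 (z(v) = 0 - √5 = -√5)
-9*((-2/7 - 3/z(1)) + 15) = -9*((-2/7 - 3*(-√5/5)) + 15) = -9*((-2*⅐ - (-3)*√5/5) + 15) = -9*((-2/7 + 3*√5/5) + 15) = -9*(103/7 + 3*√5/5) = -927/7 - 27*√5/5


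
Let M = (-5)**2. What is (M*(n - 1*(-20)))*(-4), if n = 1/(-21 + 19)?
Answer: -1950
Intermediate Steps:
n = -1/2 (n = 1/(-2) = -1/2 ≈ -0.50000)
M = 25
(M*(n - 1*(-20)))*(-4) = (25*(-1/2 - 1*(-20)))*(-4) = (25*(-1/2 + 20))*(-4) = (25*(39/2))*(-4) = (975/2)*(-4) = -1950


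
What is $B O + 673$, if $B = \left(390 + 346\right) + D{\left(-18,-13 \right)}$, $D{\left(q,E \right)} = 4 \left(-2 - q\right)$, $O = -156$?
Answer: $-124127$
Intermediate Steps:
$D{\left(q,E \right)} = -8 - 4 q$
$B = 800$ ($B = \left(390 + 346\right) - -64 = 736 + \left(-8 + 72\right) = 736 + 64 = 800$)
$B O + 673 = 800 \left(-156\right) + 673 = -124800 + 673 = -124127$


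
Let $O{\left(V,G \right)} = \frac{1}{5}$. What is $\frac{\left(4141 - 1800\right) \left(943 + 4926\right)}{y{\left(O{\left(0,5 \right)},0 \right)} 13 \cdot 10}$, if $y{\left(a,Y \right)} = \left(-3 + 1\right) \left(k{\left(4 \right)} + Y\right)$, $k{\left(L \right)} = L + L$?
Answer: $- \frac{13739329}{2080} \approx -6605.4$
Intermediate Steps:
$k{\left(L \right)} = 2 L$
$O{\left(V,G \right)} = \frac{1}{5}$
$y{\left(a,Y \right)} = -16 - 2 Y$ ($y{\left(a,Y \right)} = \left(-3 + 1\right) \left(2 \cdot 4 + Y\right) = - 2 \left(8 + Y\right) = -16 - 2 Y$)
$\frac{\left(4141 - 1800\right) \left(943 + 4926\right)}{y{\left(O{\left(0,5 \right)},0 \right)} 13 \cdot 10} = \frac{\left(4141 - 1800\right) \left(943 + 4926\right)}{\left(-16 - 0\right) 13 \cdot 10} = \frac{2341 \cdot 5869}{\left(-16 + 0\right) 13 \cdot 10} = \frac{13739329}{\left(-16\right) 13 \cdot 10} = \frac{13739329}{\left(-208\right) 10} = \frac{13739329}{-2080} = 13739329 \left(- \frac{1}{2080}\right) = - \frac{13739329}{2080}$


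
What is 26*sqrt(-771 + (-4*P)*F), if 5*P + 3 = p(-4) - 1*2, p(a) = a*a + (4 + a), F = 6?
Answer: 26*I*sqrt(20595)/5 ≈ 746.25*I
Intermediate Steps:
p(a) = 4 + a + a**2 (p(a) = a**2 + (4 + a) = 4 + a + a**2)
P = 11/5 (P = -3/5 + ((4 - 4 + (-4)**2) - 1*2)/5 = -3/5 + ((4 - 4 + 16) - 2)/5 = -3/5 + (16 - 2)/5 = -3/5 + (1/5)*14 = -3/5 + 14/5 = 11/5 ≈ 2.2000)
26*sqrt(-771 + (-4*P)*F) = 26*sqrt(-771 - 4*11/5*6) = 26*sqrt(-771 - 44/5*6) = 26*sqrt(-771 - 264/5) = 26*sqrt(-4119/5) = 26*(I*sqrt(20595)/5) = 26*I*sqrt(20595)/5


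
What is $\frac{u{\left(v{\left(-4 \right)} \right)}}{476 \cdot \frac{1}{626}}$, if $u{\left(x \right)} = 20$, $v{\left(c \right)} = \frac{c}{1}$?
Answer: $\frac{3130}{119} \approx 26.303$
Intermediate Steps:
$v{\left(c \right)} = c$ ($v{\left(c \right)} = c 1 = c$)
$\frac{u{\left(v{\left(-4 \right)} \right)}}{476 \cdot \frac{1}{626}} = \frac{20}{476 \cdot \frac{1}{626}} = \frac{20}{\frac{238}{313}} = 20 \cdot \frac{313}{238} = \frac{3130}{119}$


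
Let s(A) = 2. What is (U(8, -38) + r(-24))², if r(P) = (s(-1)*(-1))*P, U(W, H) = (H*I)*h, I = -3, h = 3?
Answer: 152100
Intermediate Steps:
U(W, H) = -9*H (U(W, H) = (H*(-3))*3 = -3*H*3 = -9*H)
r(P) = -2*P (r(P) = (2*(-1))*P = -2*P)
(U(8, -38) + r(-24))² = (-9*(-38) - 2*(-24))² = (342 + 48)² = 390² = 152100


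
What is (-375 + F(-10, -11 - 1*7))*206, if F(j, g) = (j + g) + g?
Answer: -86726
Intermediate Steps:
F(j, g) = j + 2*g (F(j, g) = (g + j) + g = j + 2*g)
(-375 + F(-10, -11 - 1*7))*206 = (-375 + (-10 + 2*(-11 - 1*7)))*206 = (-375 + (-10 + 2*(-11 - 7)))*206 = (-375 + (-10 + 2*(-18)))*206 = (-375 + (-10 - 36))*206 = (-375 - 46)*206 = -421*206 = -86726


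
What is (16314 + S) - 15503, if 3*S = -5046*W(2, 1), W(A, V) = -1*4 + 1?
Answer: 5857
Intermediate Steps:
W(A, V) = -3 (W(A, V) = -4 + 1 = -3)
S = 5046 (S = (-5046*(-3))/3 = (⅓)*15138 = 5046)
(16314 + S) - 15503 = (16314 + 5046) - 15503 = 21360 - 15503 = 5857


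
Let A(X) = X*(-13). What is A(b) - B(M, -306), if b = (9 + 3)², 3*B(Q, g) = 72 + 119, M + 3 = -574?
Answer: -5807/3 ≈ -1935.7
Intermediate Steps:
M = -577 (M = -3 - 574 = -577)
B(Q, g) = 191/3 (B(Q, g) = (72 + 119)/3 = (⅓)*191 = 191/3)
b = 144 (b = 12² = 144)
A(X) = -13*X
A(b) - B(M, -306) = -13*144 - 1*191/3 = -1872 - 191/3 = -5807/3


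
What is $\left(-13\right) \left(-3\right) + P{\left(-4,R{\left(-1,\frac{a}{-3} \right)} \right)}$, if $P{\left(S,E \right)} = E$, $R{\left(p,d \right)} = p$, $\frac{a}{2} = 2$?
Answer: $38$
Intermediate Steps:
$a = 4$ ($a = 2 \cdot 2 = 4$)
$\left(-13\right) \left(-3\right) + P{\left(-4,R{\left(-1,\frac{a}{-3} \right)} \right)} = \left(-13\right) \left(-3\right) - 1 = 39 - 1 = 38$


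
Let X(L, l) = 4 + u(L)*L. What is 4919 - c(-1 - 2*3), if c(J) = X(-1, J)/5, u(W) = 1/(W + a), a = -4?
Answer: 122954/25 ≈ 4918.2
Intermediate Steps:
u(W) = 1/(-4 + W) (u(W) = 1/(W - 4) = 1/(-4 + W))
X(L, l) = 4 + L/(-4 + L)
c(J) = 21/25 (c(J) = ((-16 + 5*(-1))/(-4 - 1))/5 = ((-16 - 5)/(-5))*(⅕) = -⅕*(-21)*(⅕) = (21/5)*(⅕) = 21/25)
4919 - c(-1 - 2*3) = 4919 - 1*21/25 = 4919 - 21/25 = 122954/25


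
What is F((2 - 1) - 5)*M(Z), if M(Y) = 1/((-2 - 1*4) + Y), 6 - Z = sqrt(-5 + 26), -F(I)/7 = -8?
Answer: -8*sqrt(21)/3 ≈ -12.220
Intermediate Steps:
F(I) = 56 (F(I) = -7*(-8) = 56)
Z = 6 - sqrt(21) (Z = 6 - sqrt(-5 + 26) = 6 - sqrt(21) ≈ 1.4174)
M(Y) = 1/(-6 + Y) (M(Y) = 1/((-2 - 4) + Y) = 1/(-6 + Y))
F((2 - 1) - 5)*M(Z) = 56/(-6 + (6 - sqrt(21))) = 56/((-sqrt(21))) = 56*(-sqrt(21)/21) = -8*sqrt(21)/3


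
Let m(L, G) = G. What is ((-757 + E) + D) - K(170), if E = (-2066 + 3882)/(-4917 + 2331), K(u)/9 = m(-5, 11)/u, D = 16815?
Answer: 3529426613/219810 ≈ 16057.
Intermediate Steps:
K(u) = 99/u (K(u) = 9*(11/u) = 99/u)
E = -908/1293 (E = 1816/(-2586) = 1816*(-1/2586) = -908/1293 ≈ -0.70224)
((-757 + E) + D) - K(170) = ((-757 - 908/1293) + 16815) - 99/170 = (-979709/1293 + 16815) - 99/170 = 20762086/1293 - 1*99/170 = 20762086/1293 - 99/170 = 3529426613/219810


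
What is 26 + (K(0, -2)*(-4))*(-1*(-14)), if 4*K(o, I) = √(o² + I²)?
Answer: -2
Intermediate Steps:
K(o, I) = √(I² + o²)/4 (K(o, I) = √(o² + I²)/4 = √(I² + o²)/4)
26 + (K(0, -2)*(-4))*(-1*(-14)) = 26 + ((√((-2)² + 0²)/4)*(-4))*(-1*(-14)) = 26 + ((√(4 + 0)/4)*(-4))*14 = 26 + ((√4/4)*(-4))*14 = 26 + (((¼)*2)*(-4))*14 = 26 + ((½)*(-4))*14 = 26 - 2*14 = 26 - 28 = -2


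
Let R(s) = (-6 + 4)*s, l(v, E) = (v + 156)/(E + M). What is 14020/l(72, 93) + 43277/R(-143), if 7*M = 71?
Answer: 3000089/462 ≈ 6493.7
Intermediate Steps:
M = 71/7 (M = (⅐)*71 = 71/7 ≈ 10.143)
l(v, E) = (156 + v)/(71/7 + E) (l(v, E) = (v + 156)/(E + 71/7) = (156 + v)/(71/7 + E))
R(s) = -2*s
14020/l(72, 93) + 43277/R(-143) = 14020/((7*(156 + 72)/(71 + 7*93))) + 43277/((-2*(-143))) = 14020/((7*228/(71 + 651))) + 43277/286 = 14020/((7*228/722)) + 43277*(1/286) = 14020/((7*(1/722)*228)) + 3329/22 = 14020/(42/19) + 3329/22 = 14020*(19/42) + 3329/22 = 133190/21 + 3329/22 = 3000089/462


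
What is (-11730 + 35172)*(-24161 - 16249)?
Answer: -947291220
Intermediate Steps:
(-11730 + 35172)*(-24161 - 16249) = 23442*(-40410) = -947291220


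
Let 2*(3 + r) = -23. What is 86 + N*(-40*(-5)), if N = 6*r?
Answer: -17314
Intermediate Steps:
r = -29/2 (r = -3 + (1/2)*(-23) = -3 - 23/2 = -29/2 ≈ -14.500)
N = -87 (N = 6*(-29/2) = -87)
86 + N*(-40*(-5)) = 86 - (-3480)*(-5) = 86 - 87*200 = 86 - 17400 = -17314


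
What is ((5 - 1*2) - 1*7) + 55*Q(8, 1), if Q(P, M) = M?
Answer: 51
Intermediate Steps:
((5 - 1*2) - 1*7) + 55*Q(8, 1) = ((5 - 1*2) - 1*7) + 55*1 = ((5 - 2) - 7) + 55 = (3 - 7) + 55 = -4 + 55 = 51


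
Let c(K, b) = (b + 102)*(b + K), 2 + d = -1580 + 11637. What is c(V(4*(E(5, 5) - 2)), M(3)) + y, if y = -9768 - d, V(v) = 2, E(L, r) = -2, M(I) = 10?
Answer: -18479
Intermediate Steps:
d = 10055 (d = -2 + (-1580 + 11637) = -2 + 10057 = 10055)
y = -19823 (y = -9768 - 1*10055 = -9768 - 10055 = -19823)
c(K, b) = (102 + b)*(K + b)
c(V(4*(E(5, 5) - 2)), M(3)) + y = (10² + 102*2 + 102*10 + 2*10) - 19823 = (100 + 204 + 1020 + 20) - 19823 = 1344 - 19823 = -18479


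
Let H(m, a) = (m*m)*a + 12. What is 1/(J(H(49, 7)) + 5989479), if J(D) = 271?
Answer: 1/5989750 ≈ 1.6695e-7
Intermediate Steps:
H(m, a) = 12 + a*m² (H(m, a) = m²*a + 12 = a*m² + 12 = 12 + a*m²)
1/(J(H(49, 7)) + 5989479) = 1/(271 + 5989479) = 1/5989750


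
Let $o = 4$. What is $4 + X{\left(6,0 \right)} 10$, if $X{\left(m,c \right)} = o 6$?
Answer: $244$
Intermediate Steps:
$X{\left(m,c \right)} = 24$ ($X{\left(m,c \right)} = 4 \cdot 6 = 24$)
$4 + X{\left(6,0 \right)} 10 = 4 + 24 \cdot 10 = 4 + 240 = 244$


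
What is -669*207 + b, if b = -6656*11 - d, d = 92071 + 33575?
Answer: -337345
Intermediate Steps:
d = 125646
b = -198862 (b = -6656*11 - 1*125646 = -73216 - 125646 = -198862)
-669*207 + b = -669*207 - 198862 = -138483 - 198862 = -337345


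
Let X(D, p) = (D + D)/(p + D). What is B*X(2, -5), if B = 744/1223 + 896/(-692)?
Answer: 580960/634737 ≈ 0.91528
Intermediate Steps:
B = -145240/211579 (B = 744*(1/1223) + 896*(-1/692) = 744/1223 - 224/173 = -145240/211579 ≈ -0.68646)
X(D, p) = 2*D/(D + p) (X(D, p) = (2*D)/(D + p) = 2*D/(D + p))
B*X(2, -5) = -290480*2/(211579*(2 - 5)) = -290480*2/(211579*(-3)) = -290480*2*(-1)/(211579*3) = -145240/211579*(-4/3) = 580960/634737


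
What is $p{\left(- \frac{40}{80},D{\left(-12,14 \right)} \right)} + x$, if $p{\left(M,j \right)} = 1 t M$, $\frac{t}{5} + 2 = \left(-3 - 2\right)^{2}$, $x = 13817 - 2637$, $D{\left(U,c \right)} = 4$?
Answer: $\frac{22245}{2} \approx 11123.0$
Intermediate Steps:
$x = 11180$ ($x = 13817 - 2637 = 11180$)
$t = 115$ ($t = -10 + 5 \left(-3 - 2\right)^{2} = -10 + 5 \left(-5\right)^{2} = -10 + 5 \cdot 25 = -10 + 125 = 115$)
$p{\left(M,j \right)} = 115 M$ ($p{\left(M,j \right)} = 1 \cdot 115 M = 115 M$)
$p{\left(- \frac{40}{80},D{\left(-12,14 \right)} \right)} + x = 115 \left(- \frac{40}{80}\right) + 11180 = 115 \left(\left(-40\right) \frac{1}{80}\right) + 11180 = 115 \left(- \frac{1}{2}\right) + 11180 = - \frac{115}{2} + 11180 = \frac{22245}{2}$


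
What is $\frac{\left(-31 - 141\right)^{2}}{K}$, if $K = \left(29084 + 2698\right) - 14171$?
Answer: $\frac{29584}{17611} \approx 1.6799$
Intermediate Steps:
$K = 17611$ ($K = 31782 - 14171 = 17611$)
$\frac{\left(-31 - 141\right)^{2}}{K} = \frac{\left(-31 - 141\right)^{2}}{17611} = \left(-172\right)^{2} \cdot \frac{1}{17611} = 29584 \cdot \frac{1}{17611} = \frac{29584}{17611}$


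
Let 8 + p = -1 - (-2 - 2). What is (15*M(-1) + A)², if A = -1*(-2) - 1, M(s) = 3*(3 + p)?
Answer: 7921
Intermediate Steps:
p = -5 (p = -8 + (-1 - (-2 - 2)) = -8 + (-1 - 1*(-4)) = -8 + (-1 + 4) = -8 + 3 = -5)
M(s) = -6 (M(s) = 3*(3 - 5) = 3*(-2) = -6)
A = 1 (A = 2 - 1 = 1)
(15*M(-1) + A)² = (15*(-6) + 1)² = (-90 + 1)² = (-89)² = 7921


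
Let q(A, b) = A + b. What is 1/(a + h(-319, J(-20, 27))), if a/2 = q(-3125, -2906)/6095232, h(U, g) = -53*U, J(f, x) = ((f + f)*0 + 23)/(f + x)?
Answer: 82368/1392595613 ≈ 5.9147e-5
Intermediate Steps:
J(f, x) = 23/(f + x) (J(f, x) = ((2*f)*0 + 23)/(f + x) = (0 + 23)/(f + x) = 23/(f + x))
a = -163/82368 (a = 2*((-3125 - 2906)/6095232) = 2*(-6031*1/6095232) = 2*(-163/164736) = -163/82368 ≈ -0.0019789)
1/(a + h(-319, J(-20, 27))) = 1/(-163/82368 - 53*(-319)) = 1/(-163/82368 + 16907) = 1/(1392595613/82368) = 82368/1392595613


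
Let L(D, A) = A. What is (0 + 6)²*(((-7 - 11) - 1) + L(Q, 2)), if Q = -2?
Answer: -612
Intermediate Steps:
(0 + 6)²*(((-7 - 11) - 1) + L(Q, 2)) = (0 + 6)²*(((-7 - 11) - 1) + 2) = 6²*((-18 - 1) + 2) = 36*(-19 + 2) = 36*(-17) = -612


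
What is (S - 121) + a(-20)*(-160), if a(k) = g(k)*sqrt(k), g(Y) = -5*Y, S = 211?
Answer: 90 - 32000*I*sqrt(5) ≈ 90.0 - 71554.0*I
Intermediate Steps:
a(k) = -5*k**(3/2) (a(k) = (-5*k)*sqrt(k) = -5*k**(3/2))
(S - 121) + a(-20)*(-160) = (211 - 121) - (-200)*I*sqrt(5)*(-160) = 90 - (-200)*I*sqrt(5)*(-160) = 90 + (200*I*sqrt(5))*(-160) = 90 - 32000*I*sqrt(5)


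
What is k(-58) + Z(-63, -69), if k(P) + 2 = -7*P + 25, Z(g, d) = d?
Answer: 360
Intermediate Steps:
k(P) = 23 - 7*P (k(P) = -2 + (-7*P + 25) = -2 + (25 - 7*P) = 23 - 7*P)
k(-58) + Z(-63, -69) = (23 - 7*(-58)) - 69 = (23 + 406) - 69 = 429 - 69 = 360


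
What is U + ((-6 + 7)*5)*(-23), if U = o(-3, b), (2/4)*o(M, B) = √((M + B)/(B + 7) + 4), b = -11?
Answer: -115 + √30 ≈ -109.52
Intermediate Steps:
o(M, B) = 2*√(4 + (B + M)/(7 + B)) (o(M, B) = 2*√((M + B)/(B + 7) + 4) = 2*√((B + M)/(7 + B) + 4) = 2*√(4 + (B + M)/(7 + B)))
U = √30 (U = 2*√((28 - 3 + 5*(-11))/(7 - 11)) = 2*√((28 - 3 - 55)/(-4)) = 2*√(-¼*(-30)) = 2*√(15/2) = 2*(√30/2) = √30 ≈ 5.4772)
U + ((-6 + 7)*5)*(-23) = √30 + ((-6 + 7)*5)*(-23) = √30 + (1*5)*(-23) = √30 + 5*(-23) = √30 - 115 = -115 + √30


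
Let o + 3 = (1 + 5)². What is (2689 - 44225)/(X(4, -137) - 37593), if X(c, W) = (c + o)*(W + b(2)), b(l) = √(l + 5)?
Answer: 30034048/30848079 + 26048*√7/30848079 ≈ 0.97585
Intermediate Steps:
b(l) = √(5 + l)
o = 33 (o = -3 + (1 + 5)² = -3 + 6² = -3 + 36 = 33)
X(c, W) = (33 + c)*(W + √7) (X(c, W) = (c + 33)*(W + √(5 + 2)) = (33 + c)*(W + √7))
(2689 - 44225)/(X(4, -137) - 37593) = (2689 - 44225)/((33*(-137) + 33*√7 - 137*4 + 4*√7) - 37593) = -41536/((-4521 + 33*√7 - 548 + 4*√7) - 37593) = -41536/((-5069 + 37*√7) - 37593) = -41536/(-42662 + 37*√7)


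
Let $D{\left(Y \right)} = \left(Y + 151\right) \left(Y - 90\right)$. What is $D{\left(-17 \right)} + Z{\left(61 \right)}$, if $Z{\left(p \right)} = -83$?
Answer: $-14421$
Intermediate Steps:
$D{\left(Y \right)} = \left(-90 + Y\right) \left(151 + Y\right)$ ($D{\left(Y \right)} = \left(151 + Y\right) \left(-90 + Y\right) = \left(-90 + Y\right) \left(151 + Y\right)$)
$D{\left(-17 \right)} + Z{\left(61 \right)} = \left(-13590 + \left(-17\right)^{2} + 61 \left(-17\right)\right) - 83 = \left(-13590 + 289 - 1037\right) - 83 = -14338 - 83 = -14421$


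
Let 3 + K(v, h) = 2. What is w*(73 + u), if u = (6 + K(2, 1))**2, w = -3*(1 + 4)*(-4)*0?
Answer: 0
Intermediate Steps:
K(v, h) = -1 (K(v, h) = -3 + 2 = -1)
w = 0 (w = -15*(-4)*0 = -3*(-20)*0 = 60*0 = 0)
u = 25 (u = (6 - 1)**2 = 5**2 = 25)
w*(73 + u) = 0*(73 + 25) = 0*98 = 0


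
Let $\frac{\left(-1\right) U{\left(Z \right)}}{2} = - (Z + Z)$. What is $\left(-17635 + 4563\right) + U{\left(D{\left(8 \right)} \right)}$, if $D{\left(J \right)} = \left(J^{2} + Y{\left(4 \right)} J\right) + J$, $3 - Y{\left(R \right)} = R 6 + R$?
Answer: $-13584$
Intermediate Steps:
$Y{\left(R \right)} = 3 - 7 R$ ($Y{\left(R \right)} = 3 - \left(R 6 + R\right) = 3 - \left(6 R + R\right) = 3 - 7 R$)
$D{\left(J \right)} = J^{2} - 24 J$ ($D{\left(J \right)} = \left(J^{2} + \left(3 - 28\right) J\right) + J = \left(J^{2} - 25 J\right) + J = J^{2} - 24 J$)
$U{\left(Z \right)} = 4 Z$ ($U{\left(Z \right)} = - 2 \left(- (Z + Z)\right) = - 2 \left(- 2 Z\right) = 4 Z$)
$\left(-17635 + 4563\right) + U{\left(D{\left(8 \right)} \right)} = \left(-17635 + 4563\right) + 4 \cdot 8 \left(-24 + 8\right) = -13072 + 4 \cdot 8 \left(-16\right) = -13072 + 4 \left(-128\right) = -13072 - 512 = -13584$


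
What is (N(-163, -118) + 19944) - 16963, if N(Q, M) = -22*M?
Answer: 5577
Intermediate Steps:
(N(-163, -118) + 19944) - 16963 = (-22*(-118) + 19944) - 16963 = (2596 + 19944) - 16963 = 22540 - 16963 = 5577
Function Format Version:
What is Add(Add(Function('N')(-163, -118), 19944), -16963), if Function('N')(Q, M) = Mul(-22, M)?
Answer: 5577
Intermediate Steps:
Add(Add(Function('N')(-163, -118), 19944), -16963) = Add(Add(Mul(-22, -118), 19944), -16963) = Add(Add(2596, 19944), -16963) = Add(22540, -16963) = 5577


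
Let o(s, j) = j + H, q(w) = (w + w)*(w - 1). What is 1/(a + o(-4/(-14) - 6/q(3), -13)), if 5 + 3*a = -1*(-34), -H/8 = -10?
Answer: 3/230 ≈ 0.013043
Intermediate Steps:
H = 80 (H = -8*(-10) = 80)
q(w) = 2*w*(-1 + w) (q(w) = (2*w)*(-1 + w) = 2*w*(-1 + w))
o(s, j) = 80 + j (o(s, j) = j + 80 = 80 + j)
a = 29/3 (a = -5/3 + (-1*(-34))/3 = -5/3 + (⅓)*34 = -5/3 + 34/3 = 29/3 ≈ 9.6667)
1/(a + o(-4/(-14) - 6/q(3), -13)) = 1/(29/3 + (80 - 13)) = 1/(29/3 + 67) = 1/(230/3) = 3/230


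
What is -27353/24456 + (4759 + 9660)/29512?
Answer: -28413167/45109092 ≈ -0.62988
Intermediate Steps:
-27353/24456 + (4759 + 9660)/29512 = -27353*1/24456 + 14419*(1/29512) = -27353/24456 + 14419/29512 = -28413167/45109092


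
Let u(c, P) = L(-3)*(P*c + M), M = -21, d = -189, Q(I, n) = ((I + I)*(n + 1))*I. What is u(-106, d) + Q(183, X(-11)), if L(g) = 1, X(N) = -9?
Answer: -515811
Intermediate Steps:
Q(I, n) = 2*I²*(1 + n) (Q(I, n) = ((2*I)*(1 + n))*I = (2*I*(1 + n))*I = 2*I²*(1 + n))
u(c, P) = -21 + P*c (u(c, P) = 1*(P*c - 21) = 1*(-21 + P*c) = -21 + P*c)
u(-106, d) + Q(183, X(-11)) = (-21 - 189*(-106)) + 2*183²*(1 - 9) = (-21 + 20034) + 2*33489*(-8) = 20013 - 535824 = -515811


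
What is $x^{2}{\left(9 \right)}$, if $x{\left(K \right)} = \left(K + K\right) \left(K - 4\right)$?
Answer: $8100$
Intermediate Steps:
$x{\left(K \right)} = 2 K \left(-4 + K\right)$
$x^{2}{\left(9 \right)} = \left(2 \cdot 9 \left(-4 + 9\right)\right)^{2} = \left(2 \cdot 9 \cdot 5\right)^{2} = 90^{2} = 8100$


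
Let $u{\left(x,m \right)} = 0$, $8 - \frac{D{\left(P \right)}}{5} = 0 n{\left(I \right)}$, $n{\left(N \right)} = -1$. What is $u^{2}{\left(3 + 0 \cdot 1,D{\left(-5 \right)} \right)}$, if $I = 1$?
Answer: $0$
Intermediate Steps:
$D{\left(P \right)} = 40$ ($D{\left(P \right)} = 40 - 5 \cdot 0 \left(-1\right) = 40 - 0 = 40 + 0 = 40$)
$u^{2}{\left(3 + 0 \cdot 1,D{\left(-5 \right)} \right)} = 0^{2} = 0$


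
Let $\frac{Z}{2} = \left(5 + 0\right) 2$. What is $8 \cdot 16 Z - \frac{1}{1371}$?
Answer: $\frac{3509759}{1371} \approx 2560.0$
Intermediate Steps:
$Z = 20$ ($Z = 2 \left(5 + 0\right) 2 = 2 \cdot 5 \cdot 2 = 2 \cdot 10 = 20$)
$8 \cdot 16 Z - \frac{1}{1371} = 8 \cdot 16 \cdot 20 - \frac{1}{1371} = 128 \cdot 20 - \frac{1}{1371} = 2560 - \frac{1}{1371} = \frac{3509759}{1371}$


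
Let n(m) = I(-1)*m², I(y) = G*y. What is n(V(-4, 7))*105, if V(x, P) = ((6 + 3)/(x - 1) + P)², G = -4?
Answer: 38385984/125 ≈ 3.0709e+5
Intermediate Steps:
I(y) = -4*y
V(x, P) = (P + 9/(-1 + x))² (V(x, P) = (9/(-1 + x) + P)² = (P + 9/(-1 + x))²)
n(m) = 4*m² (n(m) = (-4*(-1))*m² = 4*m²)
n(V(-4, 7))*105 = (4*((9 - 1*7 + 7*(-4))²/(-1 - 4)²)²)*105 = (4*((9 - 7 - 28)²/(-5)²)²)*105 = (4*((1/25)*(-26)²)²)*105 = (4*((1/25)*676)²)*105 = (4*(676/25)²)*105 = (4*(456976/625))*105 = (1827904/625)*105 = 38385984/125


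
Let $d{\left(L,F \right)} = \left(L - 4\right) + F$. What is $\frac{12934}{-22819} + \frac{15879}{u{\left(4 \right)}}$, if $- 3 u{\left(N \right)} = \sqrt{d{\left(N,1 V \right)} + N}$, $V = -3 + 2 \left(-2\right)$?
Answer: $- \frac{12934}{22819} + 15879 i \sqrt{3} \approx -0.56681 + 27503.0 i$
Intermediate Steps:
$V = -7$ ($V = -3 - 4 = -7$)
$d{\left(L,F \right)} = -4 + F + L$ ($d{\left(L,F \right)} = \left(-4 + L\right) + F = -4 + F + L$)
$u{\left(N \right)} = - \frac{\sqrt{-11 + 2 N}}{3}$ ($u{\left(N \right)} = - \frac{\sqrt{\left(-4 + 1 \left(-7\right) + N\right) + N}}{3} = - \frac{\sqrt{\left(-4 - 7 + N\right) + N}}{3} = - \frac{\sqrt{\left(-11 + N\right) + N}}{3} = - \frac{\sqrt{-11 + 2 N}}{3}$)
$\frac{12934}{-22819} + \frac{15879}{u{\left(4 \right)}} = \frac{12934}{-22819} + \frac{15879}{\left(- \frac{1}{3}\right) \sqrt{-11 + 2 \cdot 4}} = 12934 \left(- \frac{1}{22819}\right) + \frac{15879}{\left(- \frac{1}{3}\right) \sqrt{-11 + 8}} = - \frac{12934}{22819} + \frac{15879}{\left(- \frac{1}{3}\right) \sqrt{-3}} = - \frac{12934}{22819} + \frac{15879}{\left(- \frac{1}{3}\right) i \sqrt{3}} = - \frac{12934}{22819} + 15879 i \sqrt{3}$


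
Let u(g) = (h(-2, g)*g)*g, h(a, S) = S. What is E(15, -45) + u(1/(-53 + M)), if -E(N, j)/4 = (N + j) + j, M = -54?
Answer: 367512899/1225043 ≈ 300.00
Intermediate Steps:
E(N, j) = -8*j - 4*N (E(N, j) = -4*((N + j) + j) = -4*(N + 2*j) = -8*j - 4*N)
u(g) = g³ (u(g) = (g*g)*g = g²*g = g³)
E(15, -45) + u(1/(-53 + M)) = (-8*(-45) - 4*15) + (1/(-53 - 54))³ = (360 - 60) + (1/(-107))³ = 300 + (-1/107)³ = 300 - 1/1225043 = 367512899/1225043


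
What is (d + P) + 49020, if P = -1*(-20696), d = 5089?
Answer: 74805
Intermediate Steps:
P = 20696
(d + P) + 49020 = (5089 + 20696) + 49020 = 25785 + 49020 = 74805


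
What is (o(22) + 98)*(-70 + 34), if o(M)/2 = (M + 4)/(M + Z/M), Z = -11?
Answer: -155448/43 ≈ -3615.1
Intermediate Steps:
o(M) = 2*(4 + M)/(M - 11/M) (o(M) = 2*((M + 4)/(M - 11/M)) = 2*((4 + M)/(M - 11/M)) = 2*(4 + M)/(M - 11/M))
(o(22) + 98)*(-70 + 34) = (2*22*(4 + 22)/(-11 + 22²) + 98)*(-70 + 34) = (2*22*26/(-11 + 484) + 98)*(-36) = (2*22*26/473 + 98)*(-36) = (2*22*(1/473)*26 + 98)*(-36) = (104/43 + 98)*(-36) = (4318/43)*(-36) = -155448/43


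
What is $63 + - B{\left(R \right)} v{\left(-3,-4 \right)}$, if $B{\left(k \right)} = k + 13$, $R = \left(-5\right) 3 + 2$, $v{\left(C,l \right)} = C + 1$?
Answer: $63$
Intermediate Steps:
$v{\left(C,l \right)} = 1 + C$
$R = -13$ ($R = -15 + 2 = -13$)
$B{\left(k \right)} = 13 + k$
$63 + - B{\left(R \right)} v{\left(-3,-4 \right)} = 63 + - (13 - 13) \left(1 - 3\right) = 63 + \left(-1\right) 0 \left(-2\right) = 63 + 0 \left(-2\right) = 63 + 0 = 63$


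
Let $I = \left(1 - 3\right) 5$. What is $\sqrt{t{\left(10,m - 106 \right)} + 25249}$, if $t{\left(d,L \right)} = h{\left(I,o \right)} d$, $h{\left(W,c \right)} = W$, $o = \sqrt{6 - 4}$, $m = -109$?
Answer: $\sqrt{25149} \approx 158.58$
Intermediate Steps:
$I = -10$ ($I = \left(-2\right) 5 = -10$)
$o = \sqrt{2} \approx 1.4142$
$t{\left(d,L \right)} = - 10 d$
$\sqrt{t{\left(10,m - 106 \right)} + 25249} = \sqrt{\left(-10\right) 10 + 25249} = \sqrt{-100 + 25249} = \sqrt{25149}$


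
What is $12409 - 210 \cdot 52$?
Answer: $1489$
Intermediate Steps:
$12409 - 210 \cdot 52 = 12409 - 10920 = 1489$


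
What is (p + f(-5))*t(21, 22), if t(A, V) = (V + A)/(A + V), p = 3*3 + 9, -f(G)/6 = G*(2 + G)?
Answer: -72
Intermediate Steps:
f(G) = -6*G*(2 + G)
p = 18 (p = 9 + 9 = 18)
t(A, V) = 1 (t(A, V) = (A + V)/(A + V) = 1)
(p + f(-5))*t(21, 22) = (18 - 6*(-5)*(2 - 5))*1 = (18 - 6*(-5)*(-3))*1 = (18 - 90)*1 = -72*1 = -72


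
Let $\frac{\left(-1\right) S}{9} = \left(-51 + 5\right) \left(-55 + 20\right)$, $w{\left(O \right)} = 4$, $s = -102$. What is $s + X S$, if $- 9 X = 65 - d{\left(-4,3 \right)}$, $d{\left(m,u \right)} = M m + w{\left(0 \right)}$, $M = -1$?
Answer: $91668$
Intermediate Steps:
$S = -14490$ ($S = - 9 \left(-51 + 5\right) \left(-55 + 20\right) = - 9 \left(\left(-46\right) \left(-35\right)\right) = \left(-9\right) 1610 = -14490$)
$d{\left(m,u \right)} = 4 - m$ ($d{\left(m,u \right)} = - m + 4 = 4 - m$)
$X = - \frac{19}{3}$ ($X = - \frac{65 - \left(4 - -4\right)}{9} = - \frac{65 - \left(4 + 4\right)}{9} = - \frac{65 - 8}{9} = \left(- \frac{1}{9}\right) 57 = - \frac{19}{3} \approx -6.3333$)
$s + X S = -102 - -91770 = -102 + 91770 = 91668$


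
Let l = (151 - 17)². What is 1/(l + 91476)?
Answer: 1/109432 ≈ 9.1381e-6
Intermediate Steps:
l = 17956 (l = 134² = 17956)
1/(l + 91476) = 1/(17956 + 91476) = 1/109432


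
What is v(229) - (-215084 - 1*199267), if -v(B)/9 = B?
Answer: 412290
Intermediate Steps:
v(B) = -9*B
v(229) - (-215084 - 1*199267) = -9*229 - (-215084 - 1*199267) = -2061 - (-215084 - 199267) = -2061 - 1*(-414351) = -2061 + 414351 = 412290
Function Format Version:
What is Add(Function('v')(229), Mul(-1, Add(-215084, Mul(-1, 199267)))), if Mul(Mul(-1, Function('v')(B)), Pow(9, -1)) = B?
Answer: 412290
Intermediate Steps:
Function('v')(B) = Mul(-9, B)
Add(Function('v')(229), Mul(-1, Add(-215084, Mul(-1, 199267)))) = Add(Mul(-9, 229), Mul(-1, Add(-215084, Mul(-1, 199267)))) = Add(-2061, Mul(-1, Add(-215084, -199267))) = Add(-2061, Mul(-1, -414351)) = Add(-2061, 414351) = 412290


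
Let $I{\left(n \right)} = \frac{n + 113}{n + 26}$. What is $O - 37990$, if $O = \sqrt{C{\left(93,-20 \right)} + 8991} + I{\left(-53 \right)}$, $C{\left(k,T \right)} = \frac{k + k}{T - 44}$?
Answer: $- \frac{341930}{9} + \frac{\sqrt{575238}}{8} \approx -37897.0$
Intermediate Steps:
$C{\left(k,T \right)} = \frac{2 k}{-44 + T}$
$I{\left(n \right)} = \frac{113 + n}{26 + n}$
$O = - \frac{20}{9} + \frac{\sqrt{575238}}{8}$ ($O = \sqrt{2 \cdot 93 \frac{1}{-44 - 20} + 8991} + \frac{113 - 53}{26 - 53} = \sqrt{2 \cdot 93 \frac{1}{-64} + 8991} + \frac{1}{-27} \cdot 60 = \sqrt{2 \cdot 93 \left(- \frac{1}{64}\right) + 8991} - \frac{20}{9} = \sqrt{- \frac{93}{32} + 8991} - \frac{20}{9} = \sqrt{\frac{287619}{32}} - \frac{20}{9} = \frac{\sqrt{575238}}{8} - \frac{20}{9} = - \frac{20}{9} + \frac{\sqrt{575238}}{8} \approx 92.583$)
$O - 37990 = \left(- \frac{20}{9} + \frac{\sqrt{575238}}{8}\right) - 37990 = - \frac{341930}{9} + \frac{\sqrt{575238}}{8}$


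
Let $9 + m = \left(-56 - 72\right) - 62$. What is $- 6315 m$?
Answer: $1256685$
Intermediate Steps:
$m = -199$ ($m = -9 - 190 = -199$)
$- 6315 m = \left(-6315\right) \left(-199\right) = 1256685$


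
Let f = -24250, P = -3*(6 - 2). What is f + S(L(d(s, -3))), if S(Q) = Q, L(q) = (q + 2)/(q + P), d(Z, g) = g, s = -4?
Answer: -363749/15 ≈ -24250.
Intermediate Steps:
P = -12 (P = -3*4 = -12)
L(q) = (2 + q)/(-12 + q) (L(q) = (q + 2)/(q - 12) = (2 + q)/(-12 + q))
f + S(L(d(s, -3))) = -24250 + (2 - 3)/(-12 - 3) = -24250 - 1/(-15) = -24250 - 1/15*(-1) = -24250 + 1/15 = -363749/15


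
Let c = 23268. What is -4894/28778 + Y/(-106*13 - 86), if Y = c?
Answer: -28198805/1755458 ≈ -16.064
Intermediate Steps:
Y = 23268
-4894/28778 + Y/(-106*13 - 86) = -4894/28778 + 23268/(-106*13 - 86) = -4894*1/28778 + 23268/(-1378 - 86) = -2447/14389 + 23268/(-1464) = -2447/14389 + 23268*(-1/1464) = -2447/14389 - 1939/122 = -28198805/1755458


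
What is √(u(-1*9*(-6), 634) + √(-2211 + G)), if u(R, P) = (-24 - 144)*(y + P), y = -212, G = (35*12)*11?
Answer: √(-70896 + √2409) ≈ 266.17*I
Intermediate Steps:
G = 4620 (G = 420*11 = 4620)
u(R, P) = 35616 - 168*P (u(R, P) = (-24 - 144)*(-212 + P) = -168*(-212 + P) = 35616 - 168*P)
√(u(-1*9*(-6), 634) + √(-2211 + G)) = √((35616 - 168*634) + √(-2211 + 4620)) = √((35616 - 106512) + √2409) = √(-70896 + √2409)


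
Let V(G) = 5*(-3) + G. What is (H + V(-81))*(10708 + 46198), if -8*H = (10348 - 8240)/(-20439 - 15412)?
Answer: -195838157845/35851 ≈ -5.4626e+6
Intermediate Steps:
V(G) = -15 + G
H = 527/71702 (H = -(10348 - 8240)/(8*(-20439 - 15412)) = -527/(2*(-35851)) = -527*(-1)/(2*35851) = -1/8*(-2108/35851) = 527/71702 ≈ 0.0073499)
(H + V(-81))*(10708 + 46198) = (527/71702 + (-15 - 81))*(10708 + 46198) = (527/71702 - 96)*56906 = -6882865/71702*56906 = -195838157845/35851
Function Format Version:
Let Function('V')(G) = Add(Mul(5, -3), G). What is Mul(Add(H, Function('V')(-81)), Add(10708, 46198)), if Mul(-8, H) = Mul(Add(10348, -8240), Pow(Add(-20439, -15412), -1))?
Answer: Rational(-195838157845, 35851) ≈ -5.4626e+6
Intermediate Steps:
Function('V')(G) = Add(-15, G)
H = Rational(527, 71702) (H = Mul(Rational(-1, 8), Mul(Add(10348, -8240), Pow(Add(-20439, -15412), -1))) = Mul(Rational(-1, 8), Mul(2108, Pow(-35851, -1))) = Mul(Rational(-1, 8), Mul(2108, Rational(-1, 35851))) = Mul(Rational(-1, 8), Rational(-2108, 35851)) = Rational(527, 71702) ≈ 0.0073499)
Mul(Add(H, Function('V')(-81)), Add(10708, 46198)) = Mul(Add(Rational(527, 71702), Add(-15, -81)), Add(10708, 46198)) = Mul(Add(Rational(527, 71702), -96), 56906) = Mul(Rational(-6882865, 71702), 56906) = Rational(-195838157845, 35851)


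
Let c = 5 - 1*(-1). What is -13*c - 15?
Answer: -93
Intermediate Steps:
c = 6 (c = 5 + 1 = 6)
-13*c - 15 = -13*6 - 15 = -78 - 15 = -93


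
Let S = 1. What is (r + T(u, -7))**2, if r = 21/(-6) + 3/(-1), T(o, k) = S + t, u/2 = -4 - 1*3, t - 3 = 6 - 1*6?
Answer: 25/4 ≈ 6.2500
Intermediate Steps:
t = 3 (t = 3 + (6 - 1*6) = 3 + (6 - 6) = 3 + 0 = 3)
u = -14 (u = 2*(-4 - 1*3) = 2*(-4 - 3) = 2*(-7) = -14)
T(o, k) = 4 (T(o, k) = 1 + 3 = 4)
r = -13/2 (r = 21*(-1/6) + 3*(-1) = -7/2 - 3 = -13/2 ≈ -6.5000)
(r + T(u, -7))**2 = (-13/2 + 4)**2 = (-5/2)**2 = 25/4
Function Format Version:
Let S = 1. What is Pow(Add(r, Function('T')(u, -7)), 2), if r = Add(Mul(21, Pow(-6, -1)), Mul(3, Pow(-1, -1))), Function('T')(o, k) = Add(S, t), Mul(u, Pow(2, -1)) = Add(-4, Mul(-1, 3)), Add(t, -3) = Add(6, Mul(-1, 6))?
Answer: Rational(25, 4) ≈ 6.2500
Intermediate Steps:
t = 3 (t = Add(3, Add(6, Mul(-1, 6))) = Add(3, Add(6, -6)) = Add(3, 0) = 3)
u = -14 (u = Mul(2, Add(-4, Mul(-1, 3))) = Mul(2, Add(-4, -3)) = Mul(2, -7) = -14)
Function('T')(o, k) = 4 (Function('T')(o, k) = Add(1, 3) = 4)
r = Rational(-13, 2) (r = Add(Mul(21, Rational(-1, 6)), Mul(3, -1)) = Add(Rational(-7, 2), -3) = Rational(-13, 2) ≈ -6.5000)
Pow(Add(r, Function('T')(u, -7)), 2) = Pow(Add(Rational(-13, 2), 4), 2) = Pow(Rational(-5, 2), 2) = Rational(25, 4)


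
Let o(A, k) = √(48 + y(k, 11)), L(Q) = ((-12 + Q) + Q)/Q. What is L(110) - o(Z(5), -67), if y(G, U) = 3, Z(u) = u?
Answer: 104/55 - √51 ≈ -5.2505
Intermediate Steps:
L(Q) = (-12 + 2*Q)/Q
o(A, k) = √51 (o(A, k) = √(48 + 3) = √51)
L(110) - o(Z(5), -67) = (2 - 12/110) - √51 = (2 - 12*1/110) - √51 = (2 - 6/55) - √51 = 104/55 - √51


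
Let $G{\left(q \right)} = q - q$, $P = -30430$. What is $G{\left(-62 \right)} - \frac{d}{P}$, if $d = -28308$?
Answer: $- \frac{14154}{15215} \approx -0.93027$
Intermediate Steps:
$G{\left(q \right)} = 0$
$G{\left(-62 \right)} - \frac{d}{P} = 0 - - \frac{28308}{-30430} = 0 - \left(-28308\right) \left(- \frac{1}{30430}\right) = 0 - \frac{14154}{15215} = - \frac{14154}{15215}$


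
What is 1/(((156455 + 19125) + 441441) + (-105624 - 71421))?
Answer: 1/439976 ≈ 2.2729e-6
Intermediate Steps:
1/(((156455 + 19125) + 441441) + (-105624 - 71421)) = 1/((175580 + 441441) - 177045) = 1/(617021 - 177045) = 1/439976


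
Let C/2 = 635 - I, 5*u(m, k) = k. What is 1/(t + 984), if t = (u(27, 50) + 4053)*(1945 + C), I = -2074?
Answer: 1/29916853 ≈ 3.3426e-8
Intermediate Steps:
u(m, k) = k/5
C = 5418 (C = 2*(635 - 1*(-2074)) = 2*(635 + 2074) = 2*2709 = 5418)
t = 29915869 (t = ((⅕)*50 + 4053)*(1945 + 5418) = (10 + 4053)*7363 = 4063*7363 = 29915869)
1/(t + 984) = 1/(29915869 + 984) = 1/29916853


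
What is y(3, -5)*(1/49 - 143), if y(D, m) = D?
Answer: -21018/49 ≈ -428.94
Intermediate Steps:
y(3, -5)*(1/49 - 143) = 3*(1/49 - 143) = 3*(-7006/49) = -21018/49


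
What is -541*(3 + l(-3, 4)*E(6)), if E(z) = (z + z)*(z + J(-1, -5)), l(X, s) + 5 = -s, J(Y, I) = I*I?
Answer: 1809645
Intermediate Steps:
J(Y, I) = I²
l(X, s) = -5 - s
E(z) = 2*z*(25 + z) (E(z) = (z + z)*(z + (-5)²) = (2*z)*(z + 25) = (2*z)*(25 + z) = 2*z*(25 + z))
-541*(3 + l(-3, 4)*E(6)) = -541*(3 + (-5 - 1*4)*(2*6*(25 + 6))) = -541*(3 + (-5 - 4)*(2*6*31)) = -541*(3 - 9*372) = -541*(3 - 3348) = -541*(-3345) = 1809645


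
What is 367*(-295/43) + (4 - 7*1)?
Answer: -108394/43 ≈ -2520.8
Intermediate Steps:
367*(-295/43) + (4 - 7*1) = 367*(-295*1/43) + (4 - 7) = 367*(-295/43) - 3 = -108265/43 - 3 = -108394/43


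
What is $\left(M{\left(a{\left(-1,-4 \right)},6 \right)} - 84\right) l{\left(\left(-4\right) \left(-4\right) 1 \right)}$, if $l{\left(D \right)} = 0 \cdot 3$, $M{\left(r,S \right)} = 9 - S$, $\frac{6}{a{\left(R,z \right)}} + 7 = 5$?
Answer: $0$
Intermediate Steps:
$a{\left(R,z \right)} = -3$ ($a{\left(R,z \right)} = \frac{6}{-7 + 5} = \frac{6}{-2} = 6 \left(- \frac{1}{2}\right) = -3$)
$l{\left(D \right)} = 0$
$\left(M{\left(a{\left(-1,-4 \right)},6 \right)} - 84\right) l{\left(\left(-4\right) \left(-4\right) 1 \right)} = \left(\left(9 - 6\right) - 84\right) 0 = \left(3 - 84\right) 0 = \left(-81\right) 0 = 0$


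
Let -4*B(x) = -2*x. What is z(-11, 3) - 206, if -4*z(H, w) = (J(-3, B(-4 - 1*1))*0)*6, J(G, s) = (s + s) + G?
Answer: -206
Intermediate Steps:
B(x) = x/2 (B(x) = -(-1)*x/2 = x/2)
J(G, s) = G + 2*s (J(G, s) = 2*s + G = G + 2*s)
z(H, w) = 0 (z(H, w) = -(-3 + 2*((-4 - 1*1)/2))*0*6/4 = -(-3 + 2*((-4 - 1)/2))*0*6/4 = -(-3 + 2*((½)*(-5)))*0*6/4 = -(-3 + 2*(-5/2))*0*6/4 = -(-3 - 5)*0*6/4 = -(-8*0)*6/4 = -0*6 = -¼*0 = 0)
z(-11, 3) - 206 = 0 - 206 = -206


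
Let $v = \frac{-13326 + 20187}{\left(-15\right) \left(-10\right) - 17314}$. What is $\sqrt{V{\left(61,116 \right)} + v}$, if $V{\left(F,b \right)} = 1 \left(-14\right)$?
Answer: $\frac{i \sqrt{1060550687}}{8582} \approx 3.7947 i$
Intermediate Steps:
$V{\left(F,b \right)} = -14$
$v = - \frac{6861}{17164}$ ($v = \frac{6861}{150 - 17314} = \frac{6861}{-17164} = 6861 \left(- \frac{1}{17164}\right) = - \frac{6861}{17164} \approx -0.39973$)
$\sqrt{V{\left(61,116 \right)} + v} = \sqrt{-14 - \frac{6861}{17164}} = \sqrt{- \frac{247157}{17164}} = \frac{i \sqrt{1060550687}}{8582}$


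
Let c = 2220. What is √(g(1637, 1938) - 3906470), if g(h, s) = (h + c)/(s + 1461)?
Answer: I*√45132220000527/3399 ≈ 1976.5*I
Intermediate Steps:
g(h, s) = (2220 + h)/(1461 + s) (g(h, s) = (h + 2220)/(s + 1461) = (2220 + h)/(1461 + s))
√(g(1637, 1938) - 3906470) = √((2220 + 1637)/(1461 + 1938) - 3906470) = √(3857/3399 - 3906470) = √(-13278087673/3399) = I*√45132220000527/3399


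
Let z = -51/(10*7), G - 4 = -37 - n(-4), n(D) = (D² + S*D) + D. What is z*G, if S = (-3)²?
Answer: 459/70 ≈ 6.5571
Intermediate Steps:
S = 9
n(D) = D² + 10*D (n(D) = (D² + 9*D) + D = D² + 10*D)
G = -9 (G = 4 + (-37 - (-4)*(10 - 4)) = 4 + (-37 - (-4)*6) = 4 + (-37 - 1*(-24)) = 4 + (-37 + 24) = 4 - 13 = -9)
z = -51/70 ≈ -0.72857
z*G = -51/70*(-9) = 459/70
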